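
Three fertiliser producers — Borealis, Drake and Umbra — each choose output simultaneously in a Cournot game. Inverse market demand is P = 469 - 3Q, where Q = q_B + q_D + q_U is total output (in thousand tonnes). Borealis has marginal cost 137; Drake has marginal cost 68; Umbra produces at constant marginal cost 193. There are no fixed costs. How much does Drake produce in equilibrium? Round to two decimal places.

Borealis's profit: π_B = (469 - 3Q)q_B - (137q_B). Setting ∂π_B/∂q_B = 0: 332 - 6q_B - 3(q_D + q_U) = 0.
Drake's profit: π_D = (469 - 3Q)q_D - (68q_D). Setting ∂π_D/∂q_D = 0: 401 - 6q_D - 3(q_B + q_U) = 0.
Umbra's first-order condition: 276 - 6q_U - 3(q_B + q_D) = 0.
Adding the 3 conditions: 1009 − 6Q − 6Q = 0, i.e. Q = 1009/12.
Back-substituting: q_B = (332 − 1009/4)/3 = 319/12, q_D = (401 − 1009/4)/3 = 595/12, q_U = (276 − 1009/4)/3 = 95/12.

49.58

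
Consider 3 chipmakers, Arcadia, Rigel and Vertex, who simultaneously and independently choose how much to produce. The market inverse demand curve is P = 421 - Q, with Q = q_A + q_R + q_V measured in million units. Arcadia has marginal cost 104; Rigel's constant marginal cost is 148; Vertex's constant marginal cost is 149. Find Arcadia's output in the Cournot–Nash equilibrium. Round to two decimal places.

Arcadia's profit: π_A = (421 - Q)q_A - (104q_A). Setting ∂π_A/∂q_A = 0: 317 - 2q_A - (q_R + q_V) = 0.
Rigel's profit: π_R = (421 - Q)q_R - (148q_R). Setting ∂π_R/∂q_R = 0: 273 - 2q_R - (q_A + q_V) = 0.
Vertex's first-order condition: 272 - 2q_V - (q_A + q_R) = 0.
Summing all 3 equations gives 862 − 4Q = 0, hence Q = 431/2.
Back-substituting: q_A = (317 − 431/2) = 203/2, q_R = (273 − 431/2) = 115/2, q_V = (272 − 431/2) = 113/2.

101.50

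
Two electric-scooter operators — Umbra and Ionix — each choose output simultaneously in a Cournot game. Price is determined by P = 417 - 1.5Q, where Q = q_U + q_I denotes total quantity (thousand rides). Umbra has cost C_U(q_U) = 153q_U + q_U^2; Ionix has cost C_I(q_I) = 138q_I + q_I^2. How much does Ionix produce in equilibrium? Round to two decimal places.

43.91

Umbra's profit: π_U = (417 - 1.5Q)q_U - (153q_U + q_U²). Setting ∂π_U/∂q_U = 0: 264 - 5q_U - (3/2)(q_I) = 0.
Ionix's first-order condition: 279 - 5q_I - (3/2)(q_U) = 0.
Rearranging gives the reaction functions q_U = (264 - (3/2)q_I)/5 and q_I = (279 - (3/2)q_U)/5.
Solving the pair: q_U = 39.6264, q_I = 43.9121.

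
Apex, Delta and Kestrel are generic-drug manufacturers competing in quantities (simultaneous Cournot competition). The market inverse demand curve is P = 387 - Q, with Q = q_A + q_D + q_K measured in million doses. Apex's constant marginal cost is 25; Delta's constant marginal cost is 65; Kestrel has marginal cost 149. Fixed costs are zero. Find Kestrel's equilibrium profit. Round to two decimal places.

56.25

Apex's profit: π_A = (387 - Q)q_A - (25q_A). Setting ∂π_A/∂q_A = 0: 362 - 2q_A - (q_D + q_K) = 0.
Delta's first-order condition: 322 - 2q_D - (q_A + q_K) = 0.
Kestrel's first-order condition: 238 - 2q_K - (q_A + q_D) = 0.
Adding the 3 conditions: 922 − 2Q − 2Q = 0, i.e. Q = 461/2.
Back-substituting: q_A = (362 − 461/2) = 263/2, q_D = (322 − 461/2) = 183/2, q_K = (238 − 461/2) = 15/2.
Price P = 387 - 461/2 = 313/2.
Kestrel's profit: (313/2 - 149)·(15/2) = 225/4.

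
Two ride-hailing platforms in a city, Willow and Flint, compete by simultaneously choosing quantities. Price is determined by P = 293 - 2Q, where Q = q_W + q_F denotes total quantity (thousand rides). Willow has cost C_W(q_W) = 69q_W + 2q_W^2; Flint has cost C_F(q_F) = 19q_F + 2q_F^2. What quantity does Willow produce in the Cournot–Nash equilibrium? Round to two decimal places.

20.73

Willow's profit: π_W = (293 - 2Q)q_W - (69q_W + 2q_W²). Setting ∂π_W/∂q_W = 0: 224 - 8q_W - 2(q_F) = 0.
Flint's profit: π_F = (293 - 2Q)q_F - (19q_F + 2q_F²). Setting ∂π_F/∂q_F = 0: 274 - 8q_F - 2(q_W) = 0.
Best responses: q_W = (224 - 2q_F)/8, q_F = (274 - 2q_W)/8.
Solving the pair: q_W = 311/15, q_F = 436/15.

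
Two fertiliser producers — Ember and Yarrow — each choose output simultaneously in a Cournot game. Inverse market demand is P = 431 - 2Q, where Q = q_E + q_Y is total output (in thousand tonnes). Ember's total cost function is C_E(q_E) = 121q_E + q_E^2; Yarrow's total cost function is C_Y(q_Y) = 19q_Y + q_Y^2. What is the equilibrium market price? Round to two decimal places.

Ember's profit: π_E = (431 - 2Q)q_E - (121q_E + q_E²). Setting ∂π_E/∂q_E = 0: 310 - 6q_E - 2(q_Y) = 0.
Yarrow's profit: π_Y = (431 - 2Q)q_Y - (19q_Y + q_Y²). Setting ∂π_Y/∂q_Y = 0: 412 - 6q_Y - 2(q_E) = 0.
Rearranging gives the reaction functions q_E = (310 - 2q_Y)/6 and q_Y = (412 - 2q_E)/6.
Solving the pair: q_E = 259/8, q_Y = 463/8.
Total output Q = 361/4, so price P = 431 - 2·(361/4) = 501/2.

250.50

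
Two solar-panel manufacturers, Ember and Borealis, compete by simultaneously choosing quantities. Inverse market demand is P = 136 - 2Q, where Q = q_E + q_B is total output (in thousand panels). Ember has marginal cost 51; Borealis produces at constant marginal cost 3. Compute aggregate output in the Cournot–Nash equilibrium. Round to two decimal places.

36.33

Ember's profit: π_E = (136 - 2Q)q_E - (51q_E). Setting ∂π_E/∂q_E = 0: 85 - 4q_E - 2(q_B) = 0.
Borealis's profit: π_B = (136 - 2Q)q_B - (3q_B). Setting ∂π_B/∂q_B = 0: 133 - 4q_B - 2(q_E) = 0.
Best responses: q_E = (85 - 2q_B)/4, q_B = (133 - 2q_E)/4.
Substituting one into the other gives q_E = 37/6 and q_B = 181/6.
Total output Q = 37/6 + 181/6 = 109/3.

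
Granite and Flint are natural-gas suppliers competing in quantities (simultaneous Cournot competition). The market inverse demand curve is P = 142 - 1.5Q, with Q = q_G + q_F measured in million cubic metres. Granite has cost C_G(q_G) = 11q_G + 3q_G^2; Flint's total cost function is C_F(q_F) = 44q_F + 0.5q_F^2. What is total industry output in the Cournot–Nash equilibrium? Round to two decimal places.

31.48

Granite's profit: π_G = (142 - 1.5Q)q_G - (11q_G + 3q_G²). Setting ∂π_G/∂q_G = 0: 131 - 9q_G - (3/2)(q_F) = 0.
Flint's first-order condition: 98 - 4q_F - (3/2)(q_G) = 0.
Best responses: q_G = (131 - (3/2)q_F)/9, q_F = (98 - (3/2)q_G)/4.
Substituting one into the other gives q_G = 1508/135 and q_F = 914/45.
Total output Q = 1508/135 + 914/45 = 850/27.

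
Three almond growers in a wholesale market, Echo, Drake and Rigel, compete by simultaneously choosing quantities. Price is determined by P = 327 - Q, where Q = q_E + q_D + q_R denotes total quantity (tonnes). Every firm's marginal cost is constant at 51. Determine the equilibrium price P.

Each firm earns π_i = (327 - Q)q_i - 51q_i.
Setting ∂π_i/∂q_i = 0 with rivals' quantities fixed: 276 - 2q_i - Σ_{j≠i} q_j = 0.
With identical firms every q_j equals q_i, so Σ_{j≠i} q_j = 2q_i and 276 = 4q_i, giving q_i = 69.
Total output Q = 207, so price P = 327 - 207 = 120.

120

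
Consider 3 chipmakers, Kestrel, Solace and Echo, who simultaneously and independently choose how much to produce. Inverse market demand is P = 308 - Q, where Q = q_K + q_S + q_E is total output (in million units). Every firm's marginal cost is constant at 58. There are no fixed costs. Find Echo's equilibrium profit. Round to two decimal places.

3906.25

Each firm earns π_i = (308 - Q)q_i - 58q_i.
First-order condition (treating rivals' output as given): 250 - 2q_i - Σ_{j≠i} q_j = 0.
By symmetry each firm produces the same amount; substituting Σ_{j≠i} q_j = 2q_i yields q_i = 250/4 = 125/2.
Price P = 308 - 375/2 = 241/2.
Echo's profit: (241/2 - 58)·(125/2) = 3906.2500.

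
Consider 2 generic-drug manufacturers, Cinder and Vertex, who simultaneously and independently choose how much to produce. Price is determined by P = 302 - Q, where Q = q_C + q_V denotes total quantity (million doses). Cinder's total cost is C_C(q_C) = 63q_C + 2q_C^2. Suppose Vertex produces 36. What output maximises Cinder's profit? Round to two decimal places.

With the rival's output fixed at 36, Cinder's profit is π_C = (302 - 36 - q_C)q_C - (63q_C + 2q_C²) = (266 - q_C)q_C - (63q_C + 2q_C²).
∂π_C/∂q_C = 203 - 6q_C = 0, so q_C = 203/6.

33.83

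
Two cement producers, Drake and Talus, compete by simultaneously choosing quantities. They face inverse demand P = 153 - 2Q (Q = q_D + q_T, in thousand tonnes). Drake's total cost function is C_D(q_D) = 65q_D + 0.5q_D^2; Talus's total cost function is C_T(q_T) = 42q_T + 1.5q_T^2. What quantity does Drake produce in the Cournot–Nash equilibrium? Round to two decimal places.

12.71

Drake's profit: π_D = (153 - 2Q)q_D - (65q_D + (1/2)q_D²). Setting ∂π_D/∂q_D = 0: 88 - 5q_D - 2(q_T) = 0.
Talus's profit: π_T = (153 - 2Q)q_T - (42q_T + (3/2)q_T²). Setting ∂π_T/∂q_T = 0: 111 - 7q_T - 2(q_D) = 0.
So q_D = (88 - 2q_T)/5 and q_T = (111 - 2q_D)/7.
Solving the pair: q_D = 394/31, q_T = 379/31.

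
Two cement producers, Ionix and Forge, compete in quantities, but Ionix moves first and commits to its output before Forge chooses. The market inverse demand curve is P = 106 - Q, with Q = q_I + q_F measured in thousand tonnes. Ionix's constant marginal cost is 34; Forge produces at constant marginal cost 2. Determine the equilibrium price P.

Solve by backward induction. Given q_I, the follower Forge maximises π_F = (106 - q_I - q_F)q_F - 2q_F.
∂π_F/∂q_F = 104 - q_I - 2q_F = 0 gives the reaction function q_F = (104 - q_I)/2.
Ionix substitutes q_F(q_I) into its own profit: π_I = q_I(106 - q_I - (104 - q_I)/2) - 34q_I = (54 - (1/2)q_I)q_I - 34q_I.
Leader FOC: 20 - q_I = 0, so q_I = 20.
Then q_F = (104 - 20)/2 = 42.
Total output Q = 62, so price P = 106 - 62 = 44.

44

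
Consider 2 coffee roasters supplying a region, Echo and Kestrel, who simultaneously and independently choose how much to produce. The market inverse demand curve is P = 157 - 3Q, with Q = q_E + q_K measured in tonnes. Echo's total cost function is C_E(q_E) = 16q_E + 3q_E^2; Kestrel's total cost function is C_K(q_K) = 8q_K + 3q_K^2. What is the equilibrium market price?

99

Echo's profit: π_E = (157 - 3Q)q_E - (16q_E + 3q_E²). Setting ∂π_E/∂q_E = 0: 141 - 12q_E - 3(q_K) = 0.
Kestrel's profit: π_K = (157 - 3Q)q_K - (8q_K + 3q_K²). Setting ∂π_K/∂q_K = 0: 149 - 12q_K - 3(q_E) = 0.
Best responses: q_E = (141 - 3q_K)/12, q_K = (149 - 3q_E)/12.
Substituting one into the other gives q_E = 83/9 and q_K = 91/9.
Total output Q = 58/3, so price P = 157 - 3·(58/3) = 99.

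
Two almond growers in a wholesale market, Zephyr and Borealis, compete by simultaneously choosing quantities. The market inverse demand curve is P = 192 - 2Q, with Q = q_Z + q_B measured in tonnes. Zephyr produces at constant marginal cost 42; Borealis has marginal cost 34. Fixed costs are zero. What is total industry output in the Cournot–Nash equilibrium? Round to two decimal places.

51.33

Zephyr's profit: π_Z = (192 - 2Q)q_Z - (42q_Z). Setting ∂π_Z/∂q_Z = 0: 150 - 4q_Z - 2(q_B) = 0.
Borealis's first-order condition: 158 - 4q_B - 2(q_Z) = 0.
Best responses: q_Z = (150 - 2q_B)/4, q_B = (158 - 2q_Z)/4.
Substituting one into the other gives q_Z = 71/3 and q_B = 83/3.
Total output Q = 71/3 + 83/3 = 154/3.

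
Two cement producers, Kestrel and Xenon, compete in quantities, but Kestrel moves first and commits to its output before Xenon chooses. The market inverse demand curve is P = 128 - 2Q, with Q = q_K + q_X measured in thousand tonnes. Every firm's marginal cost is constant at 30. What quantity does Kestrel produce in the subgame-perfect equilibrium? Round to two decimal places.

24.50

Solve by backward induction. Given q_K, the follower Xenon maximises π_X = (128 - 2q_K - 2q_X)q_X - 30q_X.
Setting the follower's marginal profit to zero, 98 - 2q_K - 4q_X = 0, i.e. q_X = (98 - 2q_K)/4.
Kestrel substitutes q_X(q_K) into its own profit: π_K = q_K(128 - 2q_K - (98 - 2q_K)/2) - 30q_K = (79 - q_K)q_K - 30q_K.
Leader FOC: 49 - 2q_K = 0, so q_K = 49/2.
Then q_X = (98 - 2·(49/2))/4 = 49/4.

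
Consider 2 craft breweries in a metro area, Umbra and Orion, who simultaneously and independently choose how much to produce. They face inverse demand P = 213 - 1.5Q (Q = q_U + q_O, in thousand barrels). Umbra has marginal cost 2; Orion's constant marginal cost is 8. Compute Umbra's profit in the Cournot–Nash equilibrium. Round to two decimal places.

3488.07

Umbra's profit: π_U = (213 - 1.5Q)q_U - (2q_U). Setting ∂π_U/∂q_U = 0: 211 - 3q_U - (3/2)(q_O) = 0.
Orion's profit: π_O = (213 - 1.5Q)q_O - (8q_O). Setting ∂π_O/∂q_O = 0: 205 - 3q_O - (3/2)(q_U) = 0.
So q_U = (211 - (3/2)q_O)/3 and q_O = (205 - (3/2)q_U)/3.
Solving the pair: q_U = 434/9, q_O = 398/9.
Price P = 213 - (3/2)·(832/9) = 223/3.
Umbra's profit: (223/3 - 2)·(434/9) = 3488.0741.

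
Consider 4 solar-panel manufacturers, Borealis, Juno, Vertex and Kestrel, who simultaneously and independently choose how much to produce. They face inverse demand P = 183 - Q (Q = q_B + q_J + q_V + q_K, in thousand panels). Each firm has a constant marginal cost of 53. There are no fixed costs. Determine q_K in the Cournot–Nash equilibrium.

A representative firm's profit is π_i = q_i(183 - Q) - 53q_i.
First-order condition (treating rivals' output as given): 130 - 2q_i - Σ_{j≠i} q_j = 0.
By symmetry each firm produces the same amount; substituting Σ_{j≠i} q_j = 3q_i yields q_i = 130/5 = 26.

26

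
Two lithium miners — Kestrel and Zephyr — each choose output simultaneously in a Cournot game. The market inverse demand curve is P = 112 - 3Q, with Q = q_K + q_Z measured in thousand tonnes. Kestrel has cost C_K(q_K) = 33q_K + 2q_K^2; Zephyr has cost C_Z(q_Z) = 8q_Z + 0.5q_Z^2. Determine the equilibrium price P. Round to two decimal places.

Kestrel's profit: π_K = (112 - 3Q)q_K - (33q_K + 2q_K²). Setting ∂π_K/∂q_K = 0: 79 - 10q_K - 3(q_Z) = 0.
Zephyr's profit: π_Z = (112 - 3Q)q_Z - (8q_Z + (1/2)q_Z²). Setting ∂π_Z/∂q_Z = 0: 104 - 7q_Z - 3(q_K) = 0.
Best responses: q_K = (79 - 3q_Z)/10, q_Z = (104 - 3q_K)/7.
Solving the pair: q_K = 241/61, q_Z = 803/61.
Total output Q = 1044/61, so price P = 112 - 3·(1044/61) = 60.6557.

60.66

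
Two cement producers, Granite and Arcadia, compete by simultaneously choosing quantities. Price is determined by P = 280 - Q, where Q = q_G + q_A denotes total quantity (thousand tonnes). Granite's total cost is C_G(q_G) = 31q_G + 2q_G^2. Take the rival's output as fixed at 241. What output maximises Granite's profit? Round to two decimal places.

With the rival's output fixed at 241, Granite's profit is π_G = (280 - 241 - q_G)q_G - (31q_G + 2q_G²) = (39 - q_G)q_G - (31q_G + 2q_G²).
∂π_G/∂q_G = 8 - 6q_G = 0, so q_G = 4/3.

1.33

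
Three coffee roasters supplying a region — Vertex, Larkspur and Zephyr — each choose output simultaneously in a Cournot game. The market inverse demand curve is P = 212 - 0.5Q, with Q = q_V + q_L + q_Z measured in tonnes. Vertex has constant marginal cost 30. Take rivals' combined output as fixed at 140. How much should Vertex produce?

112

With rivals' combined output fixed at 140, Vertex's profit is π_V = (212 - (1/2)·140 - (1/2)q_V)q_V - (30q_V) = (142 - (1/2)q_V)q_V - (30q_V).
∂π_V/∂q_V = 112 - q_V = 0, so q_V = 112.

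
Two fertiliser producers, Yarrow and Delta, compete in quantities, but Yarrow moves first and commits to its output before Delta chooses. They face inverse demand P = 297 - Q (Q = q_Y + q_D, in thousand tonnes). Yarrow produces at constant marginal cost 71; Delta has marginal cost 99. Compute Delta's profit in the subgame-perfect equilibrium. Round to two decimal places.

Solve by backward induction. Given q_Y, the follower Delta maximises π_D = (297 - q_Y - q_D)q_D - 99q_D.
Setting the follower's marginal profit to zero, 198 - q_Y - 2q_D = 0, i.e. q_D = (198 - q_Y)/2.
The leader anticipates this reaction. Substituting into P = 297 - Q gives P = 198 - (1/2)q_Y, so π_Y = (198 - (1/2)q_Y)q_Y - 71q_Y.
Maximising: ∂π_Y/∂q_Y = 127 - q_Y = 0, giving q_Y = 127.
Then q_D = (198 - 127)/2 = 71/2.
Price P = 297 - 325/2 = 269/2.
Delta's profit: (269/2 - 99)·(71/2) = 1260.2500.

1260.25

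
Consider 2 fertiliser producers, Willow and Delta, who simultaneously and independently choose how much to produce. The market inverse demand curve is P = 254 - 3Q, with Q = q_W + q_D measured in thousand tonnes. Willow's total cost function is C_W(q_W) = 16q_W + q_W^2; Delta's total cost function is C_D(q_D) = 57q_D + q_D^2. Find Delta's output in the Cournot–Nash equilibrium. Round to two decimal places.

Willow's profit: π_W = (254 - 3Q)q_W - (16q_W + q_W²). Setting ∂π_W/∂q_W = 0: 238 - 8q_W - 3(q_D) = 0.
Delta's first-order condition: 197 - 8q_D - 3(q_W) = 0.
Rearranging gives the reaction functions q_W = (238 - 3q_D)/8 and q_D = (197 - 3q_W)/8.
Solving the pair: q_W = 1313/55, q_D = 862/55.

15.67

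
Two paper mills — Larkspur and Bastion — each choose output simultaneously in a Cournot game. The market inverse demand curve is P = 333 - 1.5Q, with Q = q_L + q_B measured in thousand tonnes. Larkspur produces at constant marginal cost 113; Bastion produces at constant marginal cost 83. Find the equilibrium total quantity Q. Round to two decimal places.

104.44

Larkspur's profit: π_L = (333 - 1.5Q)q_L - (113q_L). Setting ∂π_L/∂q_L = 0: 220 - 3q_L - (3/2)(q_B) = 0.
Bastion's first-order condition: 250 - 3q_B - (3/2)(q_L) = 0.
So q_L = (220 - (3/2)q_B)/3 and q_B = (250 - (3/2)q_L)/3.
Solving the pair: q_L = 380/9, q_B = 560/9.
Total output Q = 380/9 + 560/9 = 940/9.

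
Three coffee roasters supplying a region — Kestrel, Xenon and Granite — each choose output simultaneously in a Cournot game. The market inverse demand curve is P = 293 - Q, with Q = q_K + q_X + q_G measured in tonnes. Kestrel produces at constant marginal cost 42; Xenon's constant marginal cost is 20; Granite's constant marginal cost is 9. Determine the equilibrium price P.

Kestrel's profit: π_K = (293 - Q)q_K - (42q_K). Setting ∂π_K/∂q_K = 0: 251 - 2q_K - (q_X + q_G) = 0.
Xenon's profit: π_X = (293 - Q)q_X - (20q_X). Setting ∂π_X/∂q_X = 0: 273 - 2q_X - (q_K + q_G) = 0.
Granite's first-order condition: 284 - 2q_G - (q_K + q_X) = 0.
Adding the 3 first-order conditions: 808 − 4Q = 0, so Q = 202.
Back-substituting: q_K = (251 − 202) = 49, q_X = (273 − 202) = 71, q_G = (284 − 202) = 82.
Total output Q = 202, so price P = 293 - 202 = 91.

91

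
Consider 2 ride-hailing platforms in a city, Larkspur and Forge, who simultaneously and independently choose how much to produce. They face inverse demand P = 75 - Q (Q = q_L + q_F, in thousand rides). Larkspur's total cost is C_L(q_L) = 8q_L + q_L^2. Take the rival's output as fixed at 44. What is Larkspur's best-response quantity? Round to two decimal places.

With the rival's output fixed at 44, Larkspur's profit is π_L = (75 - 44 - q_L)q_L - (8q_L + q_L²) = (31 - q_L)q_L - (8q_L + q_L²).
∂π_L/∂q_L = 23 - 4q_L = 0, so q_L = 23/4.

5.75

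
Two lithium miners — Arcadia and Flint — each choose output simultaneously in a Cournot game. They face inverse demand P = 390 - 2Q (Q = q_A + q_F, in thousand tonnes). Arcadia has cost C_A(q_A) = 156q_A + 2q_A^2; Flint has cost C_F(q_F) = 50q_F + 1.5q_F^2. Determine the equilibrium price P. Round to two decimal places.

Arcadia's profit: π_A = (390 - 2Q)q_A - (156q_A + 2q_A²). Setting ∂π_A/∂q_A = 0: 234 - 8q_A - 2(q_F) = 0.
Flint's first-order condition: 340 - 7q_F - 2(q_A) = 0.
Best responses: q_A = (234 - 2q_F)/8, q_F = (340 - 2q_A)/7.
Substituting one into the other gives q_A = 479/26 and q_F = 563/13.
Total output Q = 1605/26, so price P = 390 - 2·(1605/26) = 266.5385.

266.54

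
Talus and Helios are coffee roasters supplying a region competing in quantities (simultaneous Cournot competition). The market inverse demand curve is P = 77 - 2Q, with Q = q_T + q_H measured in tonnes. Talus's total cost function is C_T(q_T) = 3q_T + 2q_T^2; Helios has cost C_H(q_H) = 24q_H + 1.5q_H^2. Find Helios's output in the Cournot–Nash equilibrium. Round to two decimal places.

5.31

Talus's profit: π_T = (77 - 2Q)q_T - (3q_T + 2q_T²). Setting ∂π_T/∂q_T = 0: 74 - 8q_T - 2(q_H) = 0.
Helios's profit: π_H = (77 - 2Q)q_H - (24q_H + (3/2)q_H²). Setting ∂π_H/∂q_H = 0: 53 - 7q_H - 2(q_T) = 0.
So q_T = (74 - 2q_H)/8 and q_H = (53 - 2q_T)/7.
Solving the pair: q_T = 103/13, q_H = 69/13.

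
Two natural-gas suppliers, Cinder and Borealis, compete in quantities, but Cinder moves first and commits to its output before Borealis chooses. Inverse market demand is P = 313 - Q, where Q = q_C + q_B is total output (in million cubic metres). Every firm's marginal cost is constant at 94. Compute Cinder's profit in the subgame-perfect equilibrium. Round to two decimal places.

5995.13

The follower Borealis best-responds to any q_C: π_B = (313 - Q)q_B - 94q_B.
∂π_B/∂q_B = 219 - q_C - 2q_B = 0 gives the reaction function q_B = (219 - q_C)/2.
The leader anticipates this reaction. Substituting into P = 313 - Q gives P = 407/2 - (1/2)q_C, so π_C = (407/2 - (1/2)q_C)q_C - 94q_C.
The leader's first-order condition 219/2 - q_C = 0 yields q_C = 219/2.
Then q_B = (219 - 219/2)/2 = 219/4.
Price P = 313 - 657/4 = 595/4.
Cinder's profit: (595/4 - 94)·(219/2) = 5995.1250.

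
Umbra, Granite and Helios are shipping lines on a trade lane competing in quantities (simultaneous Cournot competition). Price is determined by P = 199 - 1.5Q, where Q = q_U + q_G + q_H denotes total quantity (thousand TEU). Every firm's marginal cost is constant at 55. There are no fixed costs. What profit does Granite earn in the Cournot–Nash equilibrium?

Each firm earns π_i = (199 - 1.5Q)q_i - 55q_i.
Setting ∂π_i/∂q_i = 0 with rivals' quantities fixed: 144 - 3q_i - (3/2)·Σ_{j≠i} q_j = 0.
With identical firms every q_j equals q_i, so Σ_{j≠i} q_j = 2q_i and 144 = 6q_i, giving q_i = 24.
Price P = 199 - (3/2)·72 = 91.
Granite's profit: (91 - 55)·24 = 864.

864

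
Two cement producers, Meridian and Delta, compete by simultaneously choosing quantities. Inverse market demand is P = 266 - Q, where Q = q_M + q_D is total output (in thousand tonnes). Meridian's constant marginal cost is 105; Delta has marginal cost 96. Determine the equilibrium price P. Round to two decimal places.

Meridian's profit: π_M = (266 - Q)q_M - (105q_M). Setting ∂π_M/∂q_M = 0: 161 - 2q_M - (q_D) = 0.
Delta's first-order condition: 170 - 2q_D - (q_M) = 0.
Rearranging gives the reaction functions q_M = (161 - q_D)/2 and q_D = (170 - q_M)/2.
Solving the pair: q_M = 152/3, q_D = 179/3.
Total output Q = 331/3, so price P = 266 - 331/3 = 467/3.

155.67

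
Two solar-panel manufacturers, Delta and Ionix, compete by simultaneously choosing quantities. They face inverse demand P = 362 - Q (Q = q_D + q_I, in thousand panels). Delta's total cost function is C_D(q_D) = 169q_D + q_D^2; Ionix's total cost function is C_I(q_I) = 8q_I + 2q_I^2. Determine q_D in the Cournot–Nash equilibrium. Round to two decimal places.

34.96

Delta's profit: π_D = (362 - Q)q_D - (169q_D + q_D²). Setting ∂π_D/∂q_D = 0: 193 - 4q_D - (q_I) = 0.
Ionix's profit: π_I = (362 - Q)q_I - (8q_I + 2q_I²). Setting ∂π_I/∂q_I = 0: 354 - 6q_I - (q_D) = 0.
Best responses: q_D = (193 - q_I)/4, q_I = (354 - q_D)/6.
Solving the pair: q_D = 804/23, q_I = 1223/23.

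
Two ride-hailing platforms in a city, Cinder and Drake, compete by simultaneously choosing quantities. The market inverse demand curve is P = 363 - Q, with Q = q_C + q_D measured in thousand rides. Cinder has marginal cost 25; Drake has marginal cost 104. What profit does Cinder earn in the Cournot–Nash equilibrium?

Cinder's profit: π_C = (363 - Q)q_C - (25q_C). Setting ∂π_C/∂q_C = 0: 338 - 2q_C - (q_D) = 0.
Drake's profit: π_D = (363 - Q)q_D - (104q_D). Setting ∂π_D/∂q_D = 0: 259 - 2q_D - (q_C) = 0.
Best responses: q_C = (338 - q_D)/2, q_D = (259 - q_C)/2.
Solving the pair: q_C = 139, q_D = 60.
Price P = 363 - 199 = 164.
Cinder's profit: (164 - 25)·139 = 19321.

19321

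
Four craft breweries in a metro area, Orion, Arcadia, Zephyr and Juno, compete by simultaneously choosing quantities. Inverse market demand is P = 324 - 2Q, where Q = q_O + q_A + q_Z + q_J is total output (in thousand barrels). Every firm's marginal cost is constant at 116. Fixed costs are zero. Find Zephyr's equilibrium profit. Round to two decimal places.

Each firm earns π_i = (324 - 2Q)q_i - 116q_i.
Setting ∂π_i/∂q_i = 0 with rivals' quantities fixed: 208 - 4q_i - 2·Σ_{j≠i} q_j = 0.
By symmetry each firm produces the same amount; substituting Σ_{j≠i} q_j = 3q_i yields q_i = 208/10 = 104/5.
Price P = 324 - 2·(416/5) = 788/5.
Zephyr's profit: (788/5 - 116)·(104/5) = 865.2800.

865.28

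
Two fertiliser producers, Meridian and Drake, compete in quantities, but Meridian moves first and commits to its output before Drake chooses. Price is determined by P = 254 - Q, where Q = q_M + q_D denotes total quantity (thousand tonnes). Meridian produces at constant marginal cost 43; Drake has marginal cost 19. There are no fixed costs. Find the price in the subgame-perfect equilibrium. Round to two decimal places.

Solve by backward induction. Given q_M, the follower Drake maximises π_D = (254 - q_M - q_D)q_D - 19q_D.
Setting the follower's marginal profit to zero, 235 - q_M - 2q_D = 0, i.e. q_D = (235 - q_M)/2.
Meridian substitutes q_D(q_M) into its own profit: π_M = q_M(254 - q_M - (235 - q_M)/2) - 43q_M = (273/2 - (1/2)q_M)q_M - 43q_M.
The leader's first-order condition 187/2 - q_M = 0 yields q_M = 187/2.
Then q_D = (235 - 187/2)/2 = 283/4.
Total output Q = 657/4, so price P = 254 - 657/4 = 359/4.

89.75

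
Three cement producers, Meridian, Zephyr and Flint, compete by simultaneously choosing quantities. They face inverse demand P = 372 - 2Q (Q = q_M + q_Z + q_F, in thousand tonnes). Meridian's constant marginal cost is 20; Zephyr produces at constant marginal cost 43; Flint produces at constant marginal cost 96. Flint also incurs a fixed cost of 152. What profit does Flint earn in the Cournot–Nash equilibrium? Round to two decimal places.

Meridian's profit: π_M = (372 - 2Q)q_M - (20q_M). Setting ∂π_M/∂q_M = 0: 352 - 4q_M - 2(q_Z + q_F) = 0.
Zephyr's profit: π_Z = (372 - 2Q)q_Z - (43q_Z). Setting ∂π_Z/∂q_Z = 0: 329 - 4q_Z - 2(q_M + q_F) = 0.
Flint's first-order condition: 276 - 4q_F - 2(q_M + q_Z) = 0.
Adding the 3 first-order conditions: 957 − 8Q = 0, so Q = 957/8.
Back-substituting: q_M = (352 − 957/4)/2 = 451/8, q_Z = (329 − 957/4)/2 = 359/8, q_F = (276 − 957/4)/2 = 147/8.
Price P = 372 - 2·(957/8) = 531/4.
Flint's profit: (531/4 - 96)·(147/8) - 152 = 523.2813.

523.28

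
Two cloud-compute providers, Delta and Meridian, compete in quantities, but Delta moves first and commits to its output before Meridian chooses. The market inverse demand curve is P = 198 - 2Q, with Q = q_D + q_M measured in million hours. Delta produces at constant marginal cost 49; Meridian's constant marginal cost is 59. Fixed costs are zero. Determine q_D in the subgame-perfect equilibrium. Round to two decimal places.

39.75

The follower Meridian best-responds to any q_D: π_M = (198 - 2Q)q_M - 59q_M.
Follower FOC: 139 - 2q_D - 4q_M = 0, so q_M(q_D) = (139 - 2q_D)/4.
Delta substitutes q_M(q_D) into its own profit: π_D = q_D(198 - 2q_D - (139 - 2q_D)/2) - 49q_D = (257/2 - q_D)q_D - 49q_D.
The leader's first-order condition 159/2 - 2q_D = 0 yields q_D = 159/4.
Then q_M = (139 - 2·(159/4))/4 = 119/8.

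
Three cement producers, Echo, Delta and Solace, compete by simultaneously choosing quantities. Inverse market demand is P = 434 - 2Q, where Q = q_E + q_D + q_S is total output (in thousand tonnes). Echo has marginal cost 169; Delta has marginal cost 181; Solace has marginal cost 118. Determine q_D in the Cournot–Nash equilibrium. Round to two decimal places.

Echo's profit: π_E = (434 - 2Q)q_E - (169q_E). Setting ∂π_E/∂q_E = 0: 265 - 4q_E - 2(q_D + q_S) = 0.
Delta's first-order condition: 253 - 4q_D - 2(q_E + q_S) = 0.
Solace's profit: π_S = (434 - 2Q)q_S - (118q_S). Setting ∂π_S/∂q_S = 0: 316 - 4q_S - 2(q_E + q_D) = 0.
Adding the 3 conditions: 834 − 4Q − 4Q = 0, i.e. Q = 417/4.
Back-substituting: q_E = (265 − 417/2)/2 = 113/4, q_D = (253 − 417/2)/2 = 89/4, q_S = (316 − 417/2)/2 = 215/4.

22.25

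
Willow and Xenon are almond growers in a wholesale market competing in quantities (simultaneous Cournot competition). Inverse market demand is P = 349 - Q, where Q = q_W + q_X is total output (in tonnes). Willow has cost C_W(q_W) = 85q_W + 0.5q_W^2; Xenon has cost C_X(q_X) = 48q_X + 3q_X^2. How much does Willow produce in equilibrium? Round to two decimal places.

78.74

Willow's profit: π_W = (349 - Q)q_W - (85q_W + (1/2)q_W²). Setting ∂π_W/∂q_W = 0: 264 - 3q_W - (q_X) = 0.
Xenon's profit: π_X = (349 - Q)q_X - (48q_X + 3q_X²). Setting ∂π_X/∂q_X = 0: 301 - 8q_X - (q_W) = 0.
Best responses: q_W = (264 - q_X)/3, q_X = (301 - q_W)/8.
Substituting one into the other gives q_W = 1811/23 and q_X = 639/23.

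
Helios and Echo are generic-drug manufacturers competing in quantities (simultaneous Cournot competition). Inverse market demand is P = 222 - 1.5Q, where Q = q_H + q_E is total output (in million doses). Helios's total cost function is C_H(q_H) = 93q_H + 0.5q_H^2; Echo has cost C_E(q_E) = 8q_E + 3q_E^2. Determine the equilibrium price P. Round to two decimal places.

155.22

Helios's profit: π_H = (222 - 1.5Q)q_H - (93q_H + (1/2)q_H²). Setting ∂π_H/∂q_H = 0: 129 - 4q_H - (3/2)(q_E) = 0.
Echo's profit: π_E = (222 - 1.5Q)q_E - (8q_E + 3q_E²). Setting ∂π_E/∂q_E = 0: 214 - 9q_E - (3/2)(q_H) = 0.
Rearranging gives the reaction functions q_H = (129 - (3/2)q_E)/4 and q_E = (214 - (3/2)q_H)/9.
Solving the pair: q_H = 224/9, q_E = 530/27.
Total output Q = 1202/27, so price P = 222 - (3/2)·(1202/27) = 1397/9.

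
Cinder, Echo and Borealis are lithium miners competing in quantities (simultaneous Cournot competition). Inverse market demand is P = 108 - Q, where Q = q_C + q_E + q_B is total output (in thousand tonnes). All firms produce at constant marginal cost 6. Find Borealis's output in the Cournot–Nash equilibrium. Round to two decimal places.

A representative firm's profit is π_i = q_i(108 - Q) - 6q_i.
First-order condition (treating rivals' output as given): 102 - 2q_i - Σ_{j≠i} q_j = 0.
By symmetry each firm produces the same amount; substituting Σ_{j≠i} q_j = 2q_i yields q_i = 102/4 = 51/2.

25.50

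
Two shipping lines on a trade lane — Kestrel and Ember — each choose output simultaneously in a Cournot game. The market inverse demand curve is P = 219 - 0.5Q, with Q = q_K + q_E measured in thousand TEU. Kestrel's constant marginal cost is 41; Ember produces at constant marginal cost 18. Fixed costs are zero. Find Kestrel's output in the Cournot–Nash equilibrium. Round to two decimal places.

Kestrel's profit: π_K = (219 - 0.5Q)q_K - (41q_K). Setting ∂π_K/∂q_K = 0: 178 - q_K - (1/2)(q_E) = 0.
Ember's first-order condition: 201 - q_E - (1/2)(q_K) = 0.
So q_K = (178 - (1/2)q_E) and q_E = (201 - (1/2)q_K).
Substituting one into the other gives q_K = 310/3 and q_E = 448/3.

103.33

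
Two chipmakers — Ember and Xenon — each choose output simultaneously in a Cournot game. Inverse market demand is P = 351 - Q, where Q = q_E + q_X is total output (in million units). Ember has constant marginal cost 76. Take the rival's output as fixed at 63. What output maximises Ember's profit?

106

With the rival's output fixed at 63, Ember's profit is π_E = (351 - 63 - q_E)q_E - (76q_E) = (288 - q_E)q_E - (76q_E).
∂π_E/∂q_E = 212 - 2q_E = 0, so q_E = 106.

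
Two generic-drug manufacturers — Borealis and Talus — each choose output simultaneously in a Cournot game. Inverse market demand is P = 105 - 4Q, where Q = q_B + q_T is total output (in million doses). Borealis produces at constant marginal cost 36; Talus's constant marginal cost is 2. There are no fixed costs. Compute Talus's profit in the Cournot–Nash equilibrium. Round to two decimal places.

521.36

Borealis's profit: π_B = (105 - 4Q)q_B - (36q_B). Setting ∂π_B/∂q_B = 0: 69 - 8q_B - 4(q_T) = 0.
Talus's first-order condition: 103 - 8q_T - 4(q_B) = 0.
Rearranging gives the reaction functions q_B = (69 - 4q_T)/8 and q_T = (103 - 4q_B)/8.
Substituting one into the other gives q_B = 35/12 and q_T = 137/12.
Price P = 105 - 4·(43/3) = 143/3.
Talus's profit: (143/3 - 2)·(137/12) = 521.3611.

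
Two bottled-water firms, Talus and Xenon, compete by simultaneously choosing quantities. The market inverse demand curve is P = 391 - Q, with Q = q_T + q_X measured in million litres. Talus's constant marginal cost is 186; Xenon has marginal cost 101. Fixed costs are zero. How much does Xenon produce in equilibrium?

Talus's profit: π_T = (391 - Q)q_T - (186q_T). Setting ∂π_T/∂q_T = 0: 205 - 2q_T - (q_X) = 0.
Xenon's profit: π_X = (391 - Q)q_X - (101q_X). Setting ∂π_X/∂q_X = 0: 290 - 2q_X - (q_T) = 0.
Best responses: q_T = (205 - q_X)/2, q_X = (290 - q_T)/2.
Substituting one into the other gives q_T = 40 and q_X = 125.

125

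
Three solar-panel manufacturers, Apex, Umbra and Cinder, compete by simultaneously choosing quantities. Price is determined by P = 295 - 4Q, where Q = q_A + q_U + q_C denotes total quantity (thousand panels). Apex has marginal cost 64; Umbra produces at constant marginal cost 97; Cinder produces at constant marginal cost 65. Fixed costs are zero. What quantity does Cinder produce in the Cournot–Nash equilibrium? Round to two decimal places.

Apex's profit: π_A = (295 - 4Q)q_A - (64q_A). Setting ∂π_A/∂q_A = 0: 231 - 8q_A - 4(q_U + q_C) = 0.
Umbra's profit: π_U = (295 - 4Q)q_U - (97q_U). Setting ∂π_U/∂q_U = 0: 198 - 8q_U - 4(q_A + q_C) = 0.
Cinder's first-order condition: 230 - 8q_C - 4(q_A + q_U) = 0.
Summing all 3 equations gives 659 − 16Q = 0, hence Q = 659/16.
Back-substituting: q_A = (231 − 659/4)/4 = 265/16, q_U = (198 − 659/4)/4 = 133/16, q_C = (230 − 659/4)/4 = 261/16.

16.31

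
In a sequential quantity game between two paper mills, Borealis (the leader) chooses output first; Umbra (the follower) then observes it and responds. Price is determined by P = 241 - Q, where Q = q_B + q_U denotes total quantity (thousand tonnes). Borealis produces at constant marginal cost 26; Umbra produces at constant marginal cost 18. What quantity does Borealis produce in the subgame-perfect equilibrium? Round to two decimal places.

The follower Umbra best-responds to any q_B: π_U = (241 - Q)q_U - 18q_U.
Follower FOC: 223 - q_B - 2q_U = 0, so q_U(q_B) = (223 - q_B)/2.
The leader anticipates this reaction. Substituting into P = 241 - Q gives P = 259/2 - (1/2)q_B, so π_B = (259/2 - (1/2)q_B)q_B - 26q_B.
Maximising: ∂π_B/∂q_B = 207/2 - q_B = 0, giving q_B = 207/2.
Then q_U = (223 - 207/2)/2 = 239/4.

103.50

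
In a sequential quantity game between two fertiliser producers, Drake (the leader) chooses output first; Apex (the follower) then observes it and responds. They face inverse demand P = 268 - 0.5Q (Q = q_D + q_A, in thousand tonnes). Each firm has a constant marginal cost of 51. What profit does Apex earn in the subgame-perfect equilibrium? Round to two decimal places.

The follower Apex best-responds to any q_D: π_A = (268 - 0.5Q)q_A - 51q_A.
∂π_A/∂q_A = 217 - (1/2)q_D - q_A = 0 gives the reaction function q_A = (217 - (1/2)q_D).
The leader anticipates this reaction. Substituting into P = 268 - 0.5Q gives P = 319/2 - (1/4)q_D, so π_D = (319/2 - (1/4)q_D)q_D - 51q_D.
Leader FOC: 217/2 - (1/2)q_D = 0, so q_D = 217.
Then q_A = (217 - (1/2)·217) = 217/2.
Price P = 268 - (1/2)·(651/2) = 421/4.
Apex's profit: (421/4 - 51)·(217/2) = 5886.1250.

5886.13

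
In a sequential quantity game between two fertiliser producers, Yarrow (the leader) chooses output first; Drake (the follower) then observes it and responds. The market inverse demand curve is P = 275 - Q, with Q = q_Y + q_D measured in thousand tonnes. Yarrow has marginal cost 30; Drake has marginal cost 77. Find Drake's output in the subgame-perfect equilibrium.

Solve by backward induction. Given q_Y, the follower Drake maximises π_D = (275 - q_Y - q_D)q_D - 77q_D.
Follower FOC: 198 - q_Y - 2q_D = 0, so q_D(q_Y) = (198 - q_Y)/2.
The leader anticipates this reaction. Substituting into P = 275 - Q gives P = 176 - (1/2)q_Y, so π_Y = (176 - (1/2)q_Y)q_Y - 30q_Y.
Maximising: ∂π_Y/∂q_Y = 146 - q_Y = 0, giving q_Y = 146.
Then q_D = (198 - 146)/2 = 26.

26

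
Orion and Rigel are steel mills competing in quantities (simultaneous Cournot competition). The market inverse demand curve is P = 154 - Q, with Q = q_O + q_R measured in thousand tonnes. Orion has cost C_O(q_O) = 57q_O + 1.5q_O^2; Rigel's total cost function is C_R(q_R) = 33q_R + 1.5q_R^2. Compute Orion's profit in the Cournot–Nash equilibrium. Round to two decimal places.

Orion's profit: π_O = (154 - Q)q_O - (57q_O + (3/2)q_O²). Setting ∂π_O/∂q_O = 0: 97 - 5q_O - (q_R) = 0.
Rigel's profit: π_R = (154 - Q)q_R - (33q_R + (3/2)q_R²). Setting ∂π_R/∂q_R = 0: 121 - 5q_R - (q_O) = 0.
Best responses: q_O = (97 - q_R)/5, q_R = (121 - q_O)/5.
Substituting one into the other gives q_O = 91/6 and q_R = 127/6.
Price P = 154 - 109/3 = 353/3.
Orion's profit: (353/3)·(91/6) - 57·(91/6) - (3/2)(91/6)² = 575.0694.

575.07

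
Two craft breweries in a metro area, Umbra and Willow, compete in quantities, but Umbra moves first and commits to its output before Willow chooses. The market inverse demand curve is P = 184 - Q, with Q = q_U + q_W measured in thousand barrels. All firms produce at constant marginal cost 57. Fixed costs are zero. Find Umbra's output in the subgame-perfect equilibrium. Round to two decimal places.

The follower Willow best-responds to any q_U: π_W = (184 - Q)q_W - 57q_W.
Follower FOC: 127 - q_U - 2q_W = 0, so q_W(q_U) = (127 - q_U)/2.
The leader anticipates this reaction. Substituting into P = 184 - Q gives P = 241/2 - (1/2)q_U, so π_U = (241/2 - (1/2)q_U)q_U - 57q_U.
The leader's first-order condition 127/2 - q_U = 0 yields q_U = 127/2.
Then q_W = (127 - 127/2)/2 = 127/4.

63.50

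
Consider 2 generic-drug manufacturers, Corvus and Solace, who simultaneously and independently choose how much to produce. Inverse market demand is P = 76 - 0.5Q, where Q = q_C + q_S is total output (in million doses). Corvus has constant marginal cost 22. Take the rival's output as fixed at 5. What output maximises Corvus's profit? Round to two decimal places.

51.50

With the rival's output fixed at 5, Corvus's profit is π_C = (76 - (1/2)·5 - (1/2)q_C)q_C - (22q_C) = (147/2 - (1/2)q_C)q_C - (22q_C).
∂π_C/∂q_C = 103/2 - q_C = 0, so q_C = 103/2.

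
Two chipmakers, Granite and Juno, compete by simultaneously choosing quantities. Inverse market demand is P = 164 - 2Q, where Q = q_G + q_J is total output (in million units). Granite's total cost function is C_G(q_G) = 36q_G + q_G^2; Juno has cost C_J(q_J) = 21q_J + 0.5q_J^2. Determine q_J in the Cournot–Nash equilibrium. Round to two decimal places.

23.15

Granite's profit: π_G = (164 - 2Q)q_G - (36q_G + q_G²). Setting ∂π_G/∂q_G = 0: 128 - 6q_G - 2(q_J) = 0.
Juno's first-order condition: 143 - 5q_J - 2(q_G) = 0.
Rearranging gives the reaction functions q_G = (128 - 2q_J)/6 and q_J = (143 - 2q_G)/5.
Solving the pair: q_G = 177/13, q_J = 301/13.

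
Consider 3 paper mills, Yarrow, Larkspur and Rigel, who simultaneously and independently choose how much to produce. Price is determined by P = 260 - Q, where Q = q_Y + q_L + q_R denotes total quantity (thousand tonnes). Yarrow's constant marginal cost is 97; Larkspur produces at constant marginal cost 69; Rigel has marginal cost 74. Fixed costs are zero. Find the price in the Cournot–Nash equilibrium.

125

Yarrow's profit: π_Y = (260 - Q)q_Y - (97q_Y). Setting ∂π_Y/∂q_Y = 0: 163 - 2q_Y - (q_L + q_R) = 0.
Larkspur's first-order condition: 191 - 2q_L - (q_Y + q_R) = 0.
Rigel's first-order condition: 186 - 2q_R - (q_Y + q_L) = 0.
Adding the 3 first-order conditions: 540 − 4Q = 0, so Q = 135.
Back-substituting: q_Y = (163 − 135) = 28, q_L = (191 − 135) = 56, q_R = (186 − 135) = 51.
Total output Q = 135, so price P = 260 - 135 = 125.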